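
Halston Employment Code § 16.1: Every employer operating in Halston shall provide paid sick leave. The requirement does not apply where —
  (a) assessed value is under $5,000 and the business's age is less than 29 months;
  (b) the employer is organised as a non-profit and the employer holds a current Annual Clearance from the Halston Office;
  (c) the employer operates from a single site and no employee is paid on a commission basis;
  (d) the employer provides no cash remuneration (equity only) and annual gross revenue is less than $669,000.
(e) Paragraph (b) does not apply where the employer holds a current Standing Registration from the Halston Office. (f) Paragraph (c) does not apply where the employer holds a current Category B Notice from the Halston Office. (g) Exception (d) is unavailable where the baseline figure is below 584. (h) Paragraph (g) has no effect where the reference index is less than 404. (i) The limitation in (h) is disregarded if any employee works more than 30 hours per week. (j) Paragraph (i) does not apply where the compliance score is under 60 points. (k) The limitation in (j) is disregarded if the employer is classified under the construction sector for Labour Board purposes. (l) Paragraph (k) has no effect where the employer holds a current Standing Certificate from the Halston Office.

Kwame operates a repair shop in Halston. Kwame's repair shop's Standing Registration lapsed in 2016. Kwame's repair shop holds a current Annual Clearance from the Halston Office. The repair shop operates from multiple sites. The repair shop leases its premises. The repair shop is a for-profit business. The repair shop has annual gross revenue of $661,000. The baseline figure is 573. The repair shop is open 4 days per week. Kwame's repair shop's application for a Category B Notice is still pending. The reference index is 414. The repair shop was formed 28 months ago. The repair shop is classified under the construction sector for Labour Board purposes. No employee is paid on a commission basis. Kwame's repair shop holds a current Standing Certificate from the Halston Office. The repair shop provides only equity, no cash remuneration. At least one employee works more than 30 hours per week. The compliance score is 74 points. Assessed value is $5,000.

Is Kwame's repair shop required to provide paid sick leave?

Yes — Kwame's repair shop must provide paid sick leave.

Exception (a) fails — assessed value is $5,000, not under $5,000.
Exception (b) fails — the employer is for-profit.
Exception (c) fails — the employer operates from multiple sites.
Exception (d): remuneration is equity-only; annual gross revenue is $661,000, less than the $669,000 limit — every condition holds. But applying paragraphs (g)–(l): (g) operates against (d): the baseline figure is 573, below the 584 limit. (h), which would lift (g), is not triggered — the reference index is 414, not less than 404. So (d) is unavailable.
None of the exceptions is available; § 16.1 applies in full.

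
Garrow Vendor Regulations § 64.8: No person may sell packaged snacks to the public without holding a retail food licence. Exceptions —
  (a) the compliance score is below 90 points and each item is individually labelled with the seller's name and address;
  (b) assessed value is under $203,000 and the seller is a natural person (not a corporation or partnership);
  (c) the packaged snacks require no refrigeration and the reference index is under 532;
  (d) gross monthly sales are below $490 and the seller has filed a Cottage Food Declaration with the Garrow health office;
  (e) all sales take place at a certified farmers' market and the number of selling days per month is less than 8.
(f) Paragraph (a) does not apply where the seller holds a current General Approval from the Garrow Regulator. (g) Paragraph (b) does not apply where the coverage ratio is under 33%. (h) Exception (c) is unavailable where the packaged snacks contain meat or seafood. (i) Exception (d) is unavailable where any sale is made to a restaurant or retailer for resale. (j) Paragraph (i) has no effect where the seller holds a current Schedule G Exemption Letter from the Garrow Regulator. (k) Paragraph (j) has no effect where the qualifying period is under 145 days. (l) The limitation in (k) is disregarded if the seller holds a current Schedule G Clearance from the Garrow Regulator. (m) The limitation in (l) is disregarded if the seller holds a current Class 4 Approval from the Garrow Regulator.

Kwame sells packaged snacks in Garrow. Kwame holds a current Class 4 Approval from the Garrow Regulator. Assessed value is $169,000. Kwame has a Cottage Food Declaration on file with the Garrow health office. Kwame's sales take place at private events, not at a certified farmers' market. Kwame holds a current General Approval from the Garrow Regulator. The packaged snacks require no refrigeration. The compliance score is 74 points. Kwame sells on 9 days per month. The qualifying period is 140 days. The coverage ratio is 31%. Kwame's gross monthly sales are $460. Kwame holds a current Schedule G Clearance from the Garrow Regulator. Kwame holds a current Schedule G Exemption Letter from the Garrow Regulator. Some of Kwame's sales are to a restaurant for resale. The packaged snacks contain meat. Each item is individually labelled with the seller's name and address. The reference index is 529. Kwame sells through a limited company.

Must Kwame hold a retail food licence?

All of (a)'s requirements are met (the compliance score is 74 points, below the 90 points limit; items are individually labelled). But: (f) is triggered — a current General Approval is held. So (a) is unavailable.
Exception (b) fails — the seller operates through a limited company.
Exception (c) is satisfied on its face — the packaged snacks are shelf-stable; the reference index is 529, under the 532 limit. But: (h) operates against (c): the packaged snacks contain meat. (c) is therefore removed.
Exception (d): gross monthly sales are $460, below the $490 limit; a Cottage Food Declaration is on file — every condition holds. However, paragraphs (i)–(m) must be considered: (i) operates — some sales are to a restaurant for resale. (j) would limit (i) — a current Schedule G Exemption Letter is held — but (k) sets (j) aside: (k) operates against (j): the qualifying period is 140 days, under the 145 days limit. (l) operates (a current Schedule G Clearance is held), but is set aside by (m): (m) operates — a current Class 4 Approval is held. Exception (d) does not apply.
Exception (e) does not apply: sales are at private events, not a certified farmers' market.
No exception is made out. Kwame falls within the general rule.

Yes — Kwame must hold a retail food licence.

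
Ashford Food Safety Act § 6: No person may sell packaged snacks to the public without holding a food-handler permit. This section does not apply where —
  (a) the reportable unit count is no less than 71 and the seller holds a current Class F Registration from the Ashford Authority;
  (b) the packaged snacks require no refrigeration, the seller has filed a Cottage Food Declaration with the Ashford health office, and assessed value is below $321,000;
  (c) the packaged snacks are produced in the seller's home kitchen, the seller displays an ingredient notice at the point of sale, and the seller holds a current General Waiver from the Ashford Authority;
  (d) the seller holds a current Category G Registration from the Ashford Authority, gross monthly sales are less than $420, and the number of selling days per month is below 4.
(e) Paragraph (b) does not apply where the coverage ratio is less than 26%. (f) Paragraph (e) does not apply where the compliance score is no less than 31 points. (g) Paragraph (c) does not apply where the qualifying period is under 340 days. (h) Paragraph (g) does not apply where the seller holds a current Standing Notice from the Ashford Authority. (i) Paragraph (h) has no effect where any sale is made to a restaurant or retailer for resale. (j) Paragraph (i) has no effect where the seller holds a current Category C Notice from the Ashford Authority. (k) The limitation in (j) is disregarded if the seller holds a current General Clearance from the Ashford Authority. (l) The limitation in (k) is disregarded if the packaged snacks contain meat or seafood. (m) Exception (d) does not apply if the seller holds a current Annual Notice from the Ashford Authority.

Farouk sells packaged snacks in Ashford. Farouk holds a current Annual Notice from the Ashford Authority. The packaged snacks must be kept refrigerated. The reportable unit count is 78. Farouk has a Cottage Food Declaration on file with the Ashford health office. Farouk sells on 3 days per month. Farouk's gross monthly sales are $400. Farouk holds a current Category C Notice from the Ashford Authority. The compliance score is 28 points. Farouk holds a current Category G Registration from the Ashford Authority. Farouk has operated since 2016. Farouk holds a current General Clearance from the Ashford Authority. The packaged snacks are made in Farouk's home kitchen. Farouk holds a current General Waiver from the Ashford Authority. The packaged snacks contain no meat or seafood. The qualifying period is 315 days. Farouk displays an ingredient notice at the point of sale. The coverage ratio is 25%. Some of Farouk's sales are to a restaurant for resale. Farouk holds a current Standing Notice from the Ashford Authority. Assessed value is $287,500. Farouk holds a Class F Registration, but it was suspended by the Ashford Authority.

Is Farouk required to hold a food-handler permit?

Exception (a) requires that the seller holds a current Class F Registration from the Ashford Authority; but there is no Class F Registration in force, so (a) is unavailable.
Exception (b) requires that the packaged snacks require no refrigeration; but the packaged snacks require refrigeration, so (b) is unavailable.
Exception (c)'s conditions are all satisfied: the packaged snacks are home-kitchen produced; an ingredient notice is displayed; a current General Waiver is held. However, paragraphs (g)–(l) must be considered: (g) operates against (c): the qualifying period is 315 days, under the 340 days limit. (h) operates (a current Standing Notice is held), but is set aside by (i): (i) operates against (h): some sales are to a restaurant for resale. (j) would limit (i) — a current Category C Notice is held — but (k) sets (j) aside: (k) applies — a current General Clearance is held. (l), which would lift (k), is not engaged — the packaged snacks contain no meat or seafood. (c) is therefore removed.
Exception (d): a current Category G Registration is held; gross monthly sales are $400, less than the $420 limit; the number of selling days per month is 3, below the 4 limit — every condition holds. But applying paragraph (m): (m) is engaged — a current Annual Notice is held. (d) is therefore removed.
No exception applies. The general rule governs.

Yes — Farouk must hold a food-handler permit.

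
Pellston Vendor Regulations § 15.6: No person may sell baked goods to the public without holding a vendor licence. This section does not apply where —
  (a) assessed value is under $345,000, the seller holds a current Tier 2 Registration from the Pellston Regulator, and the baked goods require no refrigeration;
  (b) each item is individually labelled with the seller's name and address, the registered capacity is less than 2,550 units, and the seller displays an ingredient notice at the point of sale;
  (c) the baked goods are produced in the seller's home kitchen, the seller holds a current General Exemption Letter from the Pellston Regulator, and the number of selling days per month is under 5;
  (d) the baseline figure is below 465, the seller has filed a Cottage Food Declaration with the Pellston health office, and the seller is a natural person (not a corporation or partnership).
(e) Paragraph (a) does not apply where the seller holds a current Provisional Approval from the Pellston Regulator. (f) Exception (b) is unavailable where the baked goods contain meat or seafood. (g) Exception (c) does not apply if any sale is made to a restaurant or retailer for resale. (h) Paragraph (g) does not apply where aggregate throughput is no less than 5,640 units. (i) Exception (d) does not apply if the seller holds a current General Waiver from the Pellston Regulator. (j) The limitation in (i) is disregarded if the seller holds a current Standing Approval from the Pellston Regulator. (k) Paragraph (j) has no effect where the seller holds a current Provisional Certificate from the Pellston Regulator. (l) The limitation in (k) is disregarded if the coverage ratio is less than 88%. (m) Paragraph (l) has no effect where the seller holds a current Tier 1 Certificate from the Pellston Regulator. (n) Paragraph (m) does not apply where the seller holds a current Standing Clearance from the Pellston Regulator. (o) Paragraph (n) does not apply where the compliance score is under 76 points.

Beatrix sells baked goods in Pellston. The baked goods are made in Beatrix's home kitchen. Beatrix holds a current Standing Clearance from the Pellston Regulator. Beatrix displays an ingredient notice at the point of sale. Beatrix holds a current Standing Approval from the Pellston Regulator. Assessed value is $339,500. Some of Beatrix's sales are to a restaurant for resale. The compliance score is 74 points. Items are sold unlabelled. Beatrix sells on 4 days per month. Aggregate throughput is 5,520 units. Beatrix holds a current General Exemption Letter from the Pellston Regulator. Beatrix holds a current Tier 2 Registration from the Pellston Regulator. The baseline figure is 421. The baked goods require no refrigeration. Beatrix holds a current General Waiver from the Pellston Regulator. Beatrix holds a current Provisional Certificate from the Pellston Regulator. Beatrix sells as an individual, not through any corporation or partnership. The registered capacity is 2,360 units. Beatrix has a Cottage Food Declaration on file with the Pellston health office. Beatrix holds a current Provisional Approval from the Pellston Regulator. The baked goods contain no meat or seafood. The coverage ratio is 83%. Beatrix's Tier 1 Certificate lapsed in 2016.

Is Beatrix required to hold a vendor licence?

All of (a)'s requirements are met (assessed value is $339,500, under the $345,000 limit; a current Tier 2 Registration is held; the baked goods are shelf-stable). But applying paragraph (e): (e) operates against (a): a current Provisional Approval is held. (a) is therefore removed.
Exception (b) requires that each item is individually labelled with the seller's name and address; but items are sold unlabelled, so (b) is unavailable.
All of (c)'s requirements are met (the baked goods are home-kitchen produced; a current General Exemption Letter is held; the number of selling days per month is 4, under the 5 limit). However, paragraphs (g)–(h) must be considered: (g) operates — some sales are to a restaurant for resale. (h) is not triggered (aggregate throughput is 5,520 units, short of 5,640 units), so (g) stands. Exception (c) does not apply.
Exception (d): the baseline figure is 421, below the 465 limit; a Cottage Food Declaration is on file; the seller is a natural person — every condition holds. Considering the limiting provisions: (i) would limit (d) — a current General Waiver is held — but (j) sets (i) aside: (j) operates against (i): a current Standing Approval is held. (k) would limit (j) — a current Provisional Certificate is held — but (l) sets (k) aside: (l) operates against (k): the coverage ratio is 83%, less than the 88% limit. (m) does not operate here (there is no Tier 1 Certificate in force), so (l) stands. So (d) applies.

No — exception (d) applies; Beatrix is not required to hold a vendor licence.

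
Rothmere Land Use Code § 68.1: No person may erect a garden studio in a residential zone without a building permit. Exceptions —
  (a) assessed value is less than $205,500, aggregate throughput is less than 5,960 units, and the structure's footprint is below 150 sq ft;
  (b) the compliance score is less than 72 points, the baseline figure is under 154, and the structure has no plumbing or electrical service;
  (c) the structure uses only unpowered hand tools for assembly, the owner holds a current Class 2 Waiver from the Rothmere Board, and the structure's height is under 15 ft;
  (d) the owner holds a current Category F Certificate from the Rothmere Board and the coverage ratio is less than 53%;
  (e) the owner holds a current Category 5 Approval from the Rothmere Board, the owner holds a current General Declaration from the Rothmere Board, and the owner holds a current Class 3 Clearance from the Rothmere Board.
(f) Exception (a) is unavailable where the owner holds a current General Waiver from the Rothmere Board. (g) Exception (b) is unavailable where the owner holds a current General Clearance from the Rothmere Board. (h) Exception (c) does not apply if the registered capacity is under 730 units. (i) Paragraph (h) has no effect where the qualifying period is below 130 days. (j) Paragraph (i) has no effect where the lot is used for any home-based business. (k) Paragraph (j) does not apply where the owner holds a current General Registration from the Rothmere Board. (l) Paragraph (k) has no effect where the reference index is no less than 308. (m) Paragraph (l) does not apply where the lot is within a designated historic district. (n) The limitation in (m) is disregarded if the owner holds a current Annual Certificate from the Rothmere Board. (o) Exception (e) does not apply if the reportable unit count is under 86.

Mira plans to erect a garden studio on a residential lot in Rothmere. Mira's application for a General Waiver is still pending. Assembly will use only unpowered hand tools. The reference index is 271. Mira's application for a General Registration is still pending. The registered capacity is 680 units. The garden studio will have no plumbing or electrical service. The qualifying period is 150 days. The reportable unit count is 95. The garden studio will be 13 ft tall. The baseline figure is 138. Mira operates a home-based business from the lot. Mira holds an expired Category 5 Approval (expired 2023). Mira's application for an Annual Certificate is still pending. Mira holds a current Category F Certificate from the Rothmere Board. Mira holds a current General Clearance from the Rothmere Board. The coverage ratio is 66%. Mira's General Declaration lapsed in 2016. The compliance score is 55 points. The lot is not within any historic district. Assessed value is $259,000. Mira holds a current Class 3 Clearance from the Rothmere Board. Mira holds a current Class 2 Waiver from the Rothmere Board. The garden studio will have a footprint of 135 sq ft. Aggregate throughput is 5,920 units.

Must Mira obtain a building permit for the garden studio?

Yes — Mira must obtain a building permit.

Exception (a) requires that assessed value is less than $205,500; but assessed value is $259,000, not less than $205,500, so (a) is unavailable.
Exception (b): the compliance score is 55 points, less than the 72 points limit; the baseline figure is 138, under the 154 limit; there is no plumbing or electrical service — every condition holds. Turning to paragraph (g): (g) is triggered — a current General Clearance is held. (b) is therefore removed.
Exception (c): assembly uses only hand tools; a current Class 2 Waiver is held; the structure's height is 13 ft, under the 15 ft limit — every condition holds. But applying paragraphs (h)–(n): (h) operates against (c): the registered capacity is 680 units, under the 730 units limit. (i) is not engaged (the qualifying period is 150 days, not below 130 days), so (h) stands. So (c) is unavailable.
Exception (d) requires that the coverage ratio is less than 53%; but the coverage ratio is 66%, not less than 53%, so (d) is unavailable.
Exception (e) requires that the owner holds a current Category 5 Approval from the Rothmere Board; but there is no Category 5 Approval in force, so (e) is unavailable.
No exception displaces § 68.1.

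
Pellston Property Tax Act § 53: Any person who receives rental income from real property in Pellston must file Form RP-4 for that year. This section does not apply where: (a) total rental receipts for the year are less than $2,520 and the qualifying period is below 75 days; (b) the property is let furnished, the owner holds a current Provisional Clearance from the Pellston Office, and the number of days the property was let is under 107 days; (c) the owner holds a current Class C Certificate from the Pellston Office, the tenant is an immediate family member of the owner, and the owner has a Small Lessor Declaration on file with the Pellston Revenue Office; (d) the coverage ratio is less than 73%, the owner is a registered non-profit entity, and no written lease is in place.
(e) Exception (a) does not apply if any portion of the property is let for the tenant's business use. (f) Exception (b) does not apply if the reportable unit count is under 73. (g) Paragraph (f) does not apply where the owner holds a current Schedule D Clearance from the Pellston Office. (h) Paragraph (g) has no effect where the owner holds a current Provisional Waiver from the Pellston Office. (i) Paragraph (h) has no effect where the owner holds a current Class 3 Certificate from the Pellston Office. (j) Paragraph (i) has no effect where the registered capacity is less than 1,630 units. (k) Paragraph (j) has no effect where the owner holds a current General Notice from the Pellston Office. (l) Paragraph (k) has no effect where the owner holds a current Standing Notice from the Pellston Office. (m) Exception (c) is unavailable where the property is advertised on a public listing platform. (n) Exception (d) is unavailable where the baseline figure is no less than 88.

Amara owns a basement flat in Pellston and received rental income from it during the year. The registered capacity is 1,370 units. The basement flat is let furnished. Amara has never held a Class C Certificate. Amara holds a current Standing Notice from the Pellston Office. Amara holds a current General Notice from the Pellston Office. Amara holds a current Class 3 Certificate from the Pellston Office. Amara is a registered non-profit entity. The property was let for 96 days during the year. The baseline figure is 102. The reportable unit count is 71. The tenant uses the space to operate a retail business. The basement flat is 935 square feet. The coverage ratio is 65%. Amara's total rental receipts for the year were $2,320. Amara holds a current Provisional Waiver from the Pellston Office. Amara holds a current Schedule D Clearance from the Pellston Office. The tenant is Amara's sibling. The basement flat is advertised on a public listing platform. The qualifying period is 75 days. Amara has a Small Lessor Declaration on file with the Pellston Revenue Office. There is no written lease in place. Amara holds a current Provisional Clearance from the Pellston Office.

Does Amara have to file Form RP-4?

Exception (a) does not apply: the qualifying period is 75 days, not below 75 days.
Exception (b)'s conditions are all satisfied: the property is let furnished; a current Provisional Clearance is held; the number of days the property was let is 96 days, under the 107 days limit. Turning to paragraphs (f)–(l): (f) operates against (b): the reportable unit count is 71, under the 73 limit. (g) would limit (f) — a current Schedule D Clearance is held — but (h) sets (g) aside: (h) operates against (g): a current Provisional Waiver is held. (i) is triggered (a current Class 3 Certificate is held), but is displaced by (j): (j) is engaged — the registered capacity is 1,370 units, less than the 1,630 units limit. (k) would limit (j) — a current General Notice is held — but (l) sets (k) aside: (l) is triggered — a current Standing Notice is held. So (b) is unavailable.
Exception (c) requires that the owner holds a current Class C Certificate from the Pellston Office; but no current Class C Certificate is held, so (c) is unavailable.
Exception (d) is satisfied on its face — the coverage ratio is 65%, less than the 73% limit; Amara is a registered non-profit; there is no written lease. Turning to paragraph (n): (n) is engaged — the baseline figure is 102, meeting the 88 threshold. Exception (d) does not apply.
No exception applies. The general rule governs.

Yes — Amara must file Form RP-4.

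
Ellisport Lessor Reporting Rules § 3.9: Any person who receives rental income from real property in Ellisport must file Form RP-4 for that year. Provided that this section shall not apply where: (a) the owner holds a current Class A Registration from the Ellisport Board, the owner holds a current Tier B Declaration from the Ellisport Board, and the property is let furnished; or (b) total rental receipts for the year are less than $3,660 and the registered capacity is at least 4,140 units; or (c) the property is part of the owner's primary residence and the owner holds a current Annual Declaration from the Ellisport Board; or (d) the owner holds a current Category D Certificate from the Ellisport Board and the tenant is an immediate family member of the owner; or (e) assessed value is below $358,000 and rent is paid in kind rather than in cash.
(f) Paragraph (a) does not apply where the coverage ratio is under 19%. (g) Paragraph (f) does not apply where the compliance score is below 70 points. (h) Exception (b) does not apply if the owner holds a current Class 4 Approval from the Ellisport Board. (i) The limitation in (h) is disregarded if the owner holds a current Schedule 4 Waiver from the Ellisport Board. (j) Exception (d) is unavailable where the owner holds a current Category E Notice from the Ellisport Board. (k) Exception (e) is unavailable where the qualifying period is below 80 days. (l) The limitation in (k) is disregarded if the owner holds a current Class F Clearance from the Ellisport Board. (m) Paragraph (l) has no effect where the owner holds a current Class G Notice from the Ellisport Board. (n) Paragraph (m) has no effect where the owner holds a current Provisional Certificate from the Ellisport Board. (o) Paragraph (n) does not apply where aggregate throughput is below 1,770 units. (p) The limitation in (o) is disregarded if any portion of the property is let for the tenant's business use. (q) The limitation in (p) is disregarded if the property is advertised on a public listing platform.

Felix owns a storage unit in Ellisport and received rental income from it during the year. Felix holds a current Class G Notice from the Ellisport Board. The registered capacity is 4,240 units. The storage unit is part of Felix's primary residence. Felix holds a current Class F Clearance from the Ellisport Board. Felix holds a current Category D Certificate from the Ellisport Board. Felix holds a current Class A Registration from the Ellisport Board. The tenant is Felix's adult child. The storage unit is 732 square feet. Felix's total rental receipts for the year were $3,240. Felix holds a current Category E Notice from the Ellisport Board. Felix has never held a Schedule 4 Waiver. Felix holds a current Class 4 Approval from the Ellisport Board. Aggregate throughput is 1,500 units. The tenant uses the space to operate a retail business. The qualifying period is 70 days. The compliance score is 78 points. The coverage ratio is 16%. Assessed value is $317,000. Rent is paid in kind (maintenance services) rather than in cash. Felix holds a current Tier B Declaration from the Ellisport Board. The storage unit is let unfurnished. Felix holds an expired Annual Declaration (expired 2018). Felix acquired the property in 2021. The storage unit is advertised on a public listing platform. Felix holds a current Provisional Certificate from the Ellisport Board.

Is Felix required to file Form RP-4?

Exception (a) fails — the property is let unfurnished.
Exception (b)'s conditions are all satisfied: total rental receipts for the year are $3,240, less than the $3,660 limit; the registered capacity is 4,240 units, meeting the 4,140 units threshold. Turning to paragraphs (h)–(i): (h) operates against (b): a current Class 4 Approval is held. (i) is not triggered (there is no Schedule 4 Waiver in force), so (h) stands. (b) is therefore removed.
Exception (c) requires that the owner holds a current Annual Declaration from the Ellisport Board; but no current Annual Declaration is held, so (c) is unavailable.
Exception (d)'s conditions are all satisfied: a current Category D Certificate is held; the tenant is an immediate family member. But applying paragraph (j): (j) is engaged — a current Category E Notice is held. Exception (d) does not apply.
Exception (e) is satisfied on its face — assessed value is $317,000, below the $358,000 limit; rent is paid in kind. But applying paragraphs (k)–(q): (k) operates — the qualifying period is 70 days, below the 80 days limit. (l) would limit (k) — a current Class F Clearance is held — but (m) sets (l) aside: (m) operates against (l): a current Class G Notice is held. (n) is triggered (a current Provisional Certificate is held), but is overridden by (o): (o) operates against (n): aggregate throughput is 1,500 units, below the 1,770 units limit. (p) would limit (o) — the space is let for business use — but (q) sets (p) aside: (q) operates against (p): the property is publicly advertised. (e) is therefore removed.
None of the exceptions is available; § 3.9 applies in full.

Yes — Felix must file Form RP-4.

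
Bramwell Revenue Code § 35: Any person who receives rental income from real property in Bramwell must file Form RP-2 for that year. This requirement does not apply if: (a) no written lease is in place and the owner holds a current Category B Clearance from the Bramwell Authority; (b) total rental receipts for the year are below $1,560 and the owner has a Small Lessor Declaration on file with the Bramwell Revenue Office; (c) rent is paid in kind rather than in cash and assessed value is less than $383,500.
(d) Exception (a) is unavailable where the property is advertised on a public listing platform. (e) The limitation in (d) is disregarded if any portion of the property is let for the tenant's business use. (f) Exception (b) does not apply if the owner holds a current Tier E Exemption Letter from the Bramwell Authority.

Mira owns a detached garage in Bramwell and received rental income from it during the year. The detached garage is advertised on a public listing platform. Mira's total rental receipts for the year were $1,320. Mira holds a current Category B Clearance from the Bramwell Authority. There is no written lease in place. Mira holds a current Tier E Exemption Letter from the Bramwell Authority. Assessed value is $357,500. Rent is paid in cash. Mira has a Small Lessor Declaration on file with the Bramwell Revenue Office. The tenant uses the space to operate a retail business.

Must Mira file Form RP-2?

No — exception (a) applies; Mira is not required to file Form RP-2.

All of (a)'s requirements are met (there is no written lease; a current Category B Clearance is held). Applying paragraphs (d)–(e): (d) applies (the property is publicly advertised), but is overridden by (e): (e) operates against (d): the space is let for business use. (a) remains available.
Exception (b): total rental receipts for the year are $1,320, below the $1,560 limit; a Small Lessor Declaration is on file — every condition holds. But: (f) operates against (b): a current Tier E Exemption Letter is held. (b) is therefore removed.
Exception (c) does not apply: rent is paid in cash.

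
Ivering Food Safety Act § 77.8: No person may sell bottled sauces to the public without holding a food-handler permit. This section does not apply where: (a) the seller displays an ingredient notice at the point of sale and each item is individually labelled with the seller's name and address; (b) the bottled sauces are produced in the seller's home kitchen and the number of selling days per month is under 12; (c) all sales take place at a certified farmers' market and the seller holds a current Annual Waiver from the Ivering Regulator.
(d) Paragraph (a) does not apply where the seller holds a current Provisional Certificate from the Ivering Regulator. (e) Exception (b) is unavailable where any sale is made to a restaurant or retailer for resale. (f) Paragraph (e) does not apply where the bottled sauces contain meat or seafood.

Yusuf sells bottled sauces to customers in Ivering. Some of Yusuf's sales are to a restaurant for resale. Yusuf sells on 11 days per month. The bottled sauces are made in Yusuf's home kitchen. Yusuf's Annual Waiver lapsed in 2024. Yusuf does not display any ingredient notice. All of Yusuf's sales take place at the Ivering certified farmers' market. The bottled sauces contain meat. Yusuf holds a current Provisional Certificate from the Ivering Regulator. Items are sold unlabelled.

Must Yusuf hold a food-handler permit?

No — exception (b) applies; Yusuf is not required to hold a food-handler permit.

Exception (a) fails — no ingredient notice is displayed.
Exception (b)'s conditions are all satisfied: the bottled sauces are home-kitchen produced; the number of selling days per month is 11, under the 12 limit. As to paragraphs (e)–(f): (e) would limit (b) — some sales are to a restaurant for resale — but (f) sets (e) aside: (f) operates against (e): the bottled sauces contain meat. Exception (b) stands.
Exception (c) fails — there is no Annual Waiver in force.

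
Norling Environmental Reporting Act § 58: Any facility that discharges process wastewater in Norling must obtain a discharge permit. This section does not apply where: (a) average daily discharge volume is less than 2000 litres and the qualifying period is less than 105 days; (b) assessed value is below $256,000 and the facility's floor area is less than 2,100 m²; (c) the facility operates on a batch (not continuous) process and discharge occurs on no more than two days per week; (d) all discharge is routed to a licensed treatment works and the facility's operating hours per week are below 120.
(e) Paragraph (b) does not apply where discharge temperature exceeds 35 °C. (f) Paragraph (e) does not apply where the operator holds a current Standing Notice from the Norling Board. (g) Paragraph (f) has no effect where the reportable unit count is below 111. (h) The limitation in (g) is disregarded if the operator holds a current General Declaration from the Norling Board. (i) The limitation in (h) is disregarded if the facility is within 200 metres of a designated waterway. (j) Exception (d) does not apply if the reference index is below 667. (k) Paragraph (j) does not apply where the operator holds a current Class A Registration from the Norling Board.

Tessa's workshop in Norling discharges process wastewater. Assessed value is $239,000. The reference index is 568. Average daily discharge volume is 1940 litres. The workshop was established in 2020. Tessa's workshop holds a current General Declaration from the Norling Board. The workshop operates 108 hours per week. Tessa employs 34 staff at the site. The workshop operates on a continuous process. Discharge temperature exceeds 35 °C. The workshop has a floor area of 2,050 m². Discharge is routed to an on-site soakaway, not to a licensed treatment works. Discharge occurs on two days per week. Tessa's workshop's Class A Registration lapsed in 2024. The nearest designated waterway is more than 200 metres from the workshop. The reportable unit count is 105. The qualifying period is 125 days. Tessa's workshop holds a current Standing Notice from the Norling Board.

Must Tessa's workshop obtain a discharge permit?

Exception (a) fails — the qualifying period is 125 days, not less than 105 days.
Exception (b): assessed value is $239,000, below the $256,000 limit; the facility's floor area is 2,050 m², less than the 2,100 m² limit — every condition holds. Under paragraphs (e)–(i): (e) would limit (b) — discharge temperature exceeds 35 °C — but (f) sets (e) aside: (f) applies — a current Standing Notice is held. (g) operates (the reportable unit count is 105, below the 111 limit), but is overridden by (h): (h) operates against (g): a current General Declaration is held. (i), which would lift (h), is inapplicable — the workshop is more than 200 m from any designated waterway. So (b) applies.
Exception (c) does not apply: the facility operates on a continuous process.
Exception (d) requires that all discharge is routed to a licensed treatment works; but discharge is not routed to a licensed treatment works, so (d) is unavailable.

No — exception (b) applies; Tessa's workshop is not required to obtain a discharge permit.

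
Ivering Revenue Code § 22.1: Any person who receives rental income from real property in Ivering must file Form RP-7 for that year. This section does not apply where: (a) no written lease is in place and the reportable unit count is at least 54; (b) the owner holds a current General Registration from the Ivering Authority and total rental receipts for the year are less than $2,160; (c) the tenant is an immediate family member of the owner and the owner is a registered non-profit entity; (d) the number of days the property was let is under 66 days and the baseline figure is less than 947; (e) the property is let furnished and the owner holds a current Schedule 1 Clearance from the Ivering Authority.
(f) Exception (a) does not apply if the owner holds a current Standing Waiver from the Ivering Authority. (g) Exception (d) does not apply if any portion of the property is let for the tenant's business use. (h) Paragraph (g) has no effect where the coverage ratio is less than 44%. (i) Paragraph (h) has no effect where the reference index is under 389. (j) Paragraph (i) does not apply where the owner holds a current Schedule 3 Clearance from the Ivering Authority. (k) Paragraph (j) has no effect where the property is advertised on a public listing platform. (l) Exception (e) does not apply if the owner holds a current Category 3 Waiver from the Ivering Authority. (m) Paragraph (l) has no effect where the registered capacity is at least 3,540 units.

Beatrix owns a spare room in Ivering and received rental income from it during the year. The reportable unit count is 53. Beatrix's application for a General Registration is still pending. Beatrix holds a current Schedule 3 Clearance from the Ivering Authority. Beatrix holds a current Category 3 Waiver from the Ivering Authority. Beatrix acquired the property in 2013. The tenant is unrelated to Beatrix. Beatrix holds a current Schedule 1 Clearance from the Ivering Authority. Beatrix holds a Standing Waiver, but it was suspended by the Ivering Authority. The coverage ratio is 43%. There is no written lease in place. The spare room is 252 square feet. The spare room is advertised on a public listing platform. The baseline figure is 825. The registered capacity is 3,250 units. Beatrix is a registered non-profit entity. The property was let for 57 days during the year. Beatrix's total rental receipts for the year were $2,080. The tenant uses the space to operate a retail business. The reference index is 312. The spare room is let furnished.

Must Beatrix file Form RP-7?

Yes — Beatrix must file Form RP-7.

Exception (a) requires that the reportable unit count is at least 54; but the reportable unit count is 53, short of 54, so (a) is unavailable.
Exception (b) does not apply: no current General Registration is held.
Exception (c) requires that the tenant is an immediate family member of the owner; but the tenant is unrelated to the owner, so (c) is unavailable.
All of (d)'s requirements are met (the number of days the property was let is 57 days, under the 66 days limit; the baseline figure is 825, less than the 947 limit). But: (g) operates against (d): the space is let for business use. (h) is engaged (the coverage ratio is 43%, less than the 44% limit), but is itself disapplied by (i): (i) operates against (h): the reference index is 312, under the 389 limit. (j) would limit (i) — a current Schedule 3 Clearance is held — but (k) sets (j) aside: (k) is engaged — the property is publicly advertised. (d) is therefore removed.
Exception (e)'s conditions are all satisfied: the property is let furnished; a current Schedule 1 Clearance is held. However, paragraphs (l)–(m) must be considered: (l) operates — a current Category 3 Waiver is held. (m) is not engaged (the registered capacity is 3,250 units, short of 3,540 units), so (l) stands. Exception (e) does not apply.
No exception applies. The general rule governs.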